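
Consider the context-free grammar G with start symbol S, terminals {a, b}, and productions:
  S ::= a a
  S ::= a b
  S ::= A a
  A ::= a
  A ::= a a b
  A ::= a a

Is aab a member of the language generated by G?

no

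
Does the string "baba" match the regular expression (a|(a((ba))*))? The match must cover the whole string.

no

Neither a nor (a((ba))*) matches baba.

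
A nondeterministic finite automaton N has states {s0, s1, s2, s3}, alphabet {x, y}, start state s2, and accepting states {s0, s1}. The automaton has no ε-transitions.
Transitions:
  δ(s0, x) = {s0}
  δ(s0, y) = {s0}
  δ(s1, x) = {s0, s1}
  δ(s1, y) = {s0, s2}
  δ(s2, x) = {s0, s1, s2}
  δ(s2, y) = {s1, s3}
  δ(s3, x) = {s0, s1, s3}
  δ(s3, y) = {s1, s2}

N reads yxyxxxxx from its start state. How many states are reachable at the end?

3

Start: {s2}
read y: {s1, s3}
read x: {s0, s1, s3}
read y: {s0, s1, s2}
read x: {s0, s1, s2}
read x: {s0, s1, s2}
read x: {s0, s1, s2}
read x: {s0, s1, s2}
read x: {s0, s1, s2}
Final reachable set {s0, s1, s2} has 3 states.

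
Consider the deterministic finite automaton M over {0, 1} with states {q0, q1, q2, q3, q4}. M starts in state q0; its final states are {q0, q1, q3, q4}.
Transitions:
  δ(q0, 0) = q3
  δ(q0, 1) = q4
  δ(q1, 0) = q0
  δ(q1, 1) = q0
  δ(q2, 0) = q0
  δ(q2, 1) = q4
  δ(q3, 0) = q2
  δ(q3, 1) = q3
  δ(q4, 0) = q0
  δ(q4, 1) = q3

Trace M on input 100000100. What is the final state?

q0

q0 --1--> q4
q4 --0--> q0
q0 --0--> q3
q3 --0--> q2
q2 --0--> q0
q0 --0--> q3
q3 --1--> q3
q3 --0--> q2
q2 --0--> q0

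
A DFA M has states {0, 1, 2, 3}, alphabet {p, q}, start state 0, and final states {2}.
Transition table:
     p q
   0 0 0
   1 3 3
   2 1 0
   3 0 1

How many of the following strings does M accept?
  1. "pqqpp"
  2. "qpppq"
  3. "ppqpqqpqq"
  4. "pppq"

"pqqpp": rejected
"qpppq": rejected
"ppqpqqpqq": rejected
"pppq": rejected

0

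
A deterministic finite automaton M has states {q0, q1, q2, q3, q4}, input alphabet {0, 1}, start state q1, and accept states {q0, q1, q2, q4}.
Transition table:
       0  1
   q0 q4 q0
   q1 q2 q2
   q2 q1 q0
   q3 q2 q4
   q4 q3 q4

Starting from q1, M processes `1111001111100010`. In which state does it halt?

q1 --1--> q2
q2 --1--> q0
q0 --1--> q0
q0 --1--> q0
q0 --0--> q4
q4 --0--> q3
q3 --1--> q4
q4 --1--> q4
q4 --1--> q4
q4 --1--> q4
q4 --1--> q4
q4 --0--> q3
q3 --0--> q2
q2 --0--> q1
q1 --1--> q2
q2 --0--> q1

q1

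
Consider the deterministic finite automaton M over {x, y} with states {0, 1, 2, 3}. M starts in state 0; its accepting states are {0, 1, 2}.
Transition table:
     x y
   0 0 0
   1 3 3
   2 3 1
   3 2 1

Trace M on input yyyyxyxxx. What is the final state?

0 --y--> 0
0 --y--> 0
0 --y--> 0
0 --y--> 0
0 --x--> 0
0 --y--> 0
0 --x--> 0
0 --x--> 0
0 --x--> 0

0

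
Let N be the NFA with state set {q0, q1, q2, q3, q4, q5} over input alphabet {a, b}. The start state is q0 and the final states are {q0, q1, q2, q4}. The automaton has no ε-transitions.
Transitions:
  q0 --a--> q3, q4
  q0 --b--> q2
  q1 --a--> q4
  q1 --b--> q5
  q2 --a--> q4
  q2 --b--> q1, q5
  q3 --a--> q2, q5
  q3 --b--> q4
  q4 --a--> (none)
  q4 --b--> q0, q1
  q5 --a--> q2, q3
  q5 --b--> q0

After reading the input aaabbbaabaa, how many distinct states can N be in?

Start: {q0}
read a: {q3, q4}
read a: {q2, q5}
read a: {q2, q3, q4}
read b: {q0, q1, q4, q5}
read b: {q0, q1, q2, q5}
read b: {q0, q1, q2, q5}
read a: {q2, q3, q4}
read a: {q2, q4, q5}
read b: {q0, q1, q5}
read a: {q2, q3, q4}
read a: {q2, q4, q5}
Final reachable set {q2, q4, q5} has 3 states.

3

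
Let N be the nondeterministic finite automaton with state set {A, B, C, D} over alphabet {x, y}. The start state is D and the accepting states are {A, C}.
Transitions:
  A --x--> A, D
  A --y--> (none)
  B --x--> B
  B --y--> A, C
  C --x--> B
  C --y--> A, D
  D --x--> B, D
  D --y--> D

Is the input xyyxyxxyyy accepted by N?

Start: {D}
read x: {B, D}
read y: {A, C, D}
read y: {A, D}
read x: {A, B, D}
read y: {A, C, D}
read x: {A, B, D}
read x: {A, B, D}
read y: {A, C, D}
read y: {A, D}
read y: {D}
Reachable ∩ accepting = {} — empty.

rejected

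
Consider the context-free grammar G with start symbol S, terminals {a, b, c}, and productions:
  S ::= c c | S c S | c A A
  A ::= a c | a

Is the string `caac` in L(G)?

yes

S ⇒ cAA ⇒ caA ⇒ caac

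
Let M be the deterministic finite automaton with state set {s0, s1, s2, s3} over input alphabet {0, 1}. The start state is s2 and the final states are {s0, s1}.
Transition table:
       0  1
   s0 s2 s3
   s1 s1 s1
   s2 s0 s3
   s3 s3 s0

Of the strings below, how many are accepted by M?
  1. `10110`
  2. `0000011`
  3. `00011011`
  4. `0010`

`10110`: rejected
`0000011`: accepted
`00011011`: accepted
`0010`: rejected

2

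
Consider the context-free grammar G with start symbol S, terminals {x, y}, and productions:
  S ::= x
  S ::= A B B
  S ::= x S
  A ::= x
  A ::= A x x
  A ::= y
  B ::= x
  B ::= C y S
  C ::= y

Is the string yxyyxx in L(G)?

yes

S ⇒ ABB ⇒ yBB ⇒ yxB ⇒ yxCyS ⇒ yxyyS ⇒ yxyyxS ⇒ yxyyxx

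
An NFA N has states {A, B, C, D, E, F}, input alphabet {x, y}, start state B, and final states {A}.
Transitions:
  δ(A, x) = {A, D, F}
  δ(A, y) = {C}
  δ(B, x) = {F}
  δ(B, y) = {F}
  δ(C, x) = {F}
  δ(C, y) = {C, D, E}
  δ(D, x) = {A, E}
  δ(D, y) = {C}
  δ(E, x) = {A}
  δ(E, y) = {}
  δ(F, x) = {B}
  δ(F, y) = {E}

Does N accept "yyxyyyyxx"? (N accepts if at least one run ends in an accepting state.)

accepted

Start: {B}
read y: {F}
read y: {E}
read x: {A}
read y: {C}
read y: {C, D, E}
read y: {C, D, E}
read y: {C, D, E}
read x: {A, E, F}
read x: {A, B, D, F}
Reachable ∩ accepting = {A} — nonempty.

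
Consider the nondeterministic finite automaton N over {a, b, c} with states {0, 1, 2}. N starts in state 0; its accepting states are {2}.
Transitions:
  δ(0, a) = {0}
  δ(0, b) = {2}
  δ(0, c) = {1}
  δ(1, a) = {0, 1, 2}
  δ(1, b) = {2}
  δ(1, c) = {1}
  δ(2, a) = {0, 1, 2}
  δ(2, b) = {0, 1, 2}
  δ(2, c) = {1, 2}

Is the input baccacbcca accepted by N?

Start: {0}
read b: {2}
read a: {0, 1, 2}
read c: {1, 2}
read c: {1, 2}
read a: {0, 1, 2}
read c: {1, 2}
read b: {0, 1, 2}
read c: {1, 2}
read c: {1, 2}
read a: {0, 1, 2}
Reachable ∩ accepting = {2} — nonempty.

accepted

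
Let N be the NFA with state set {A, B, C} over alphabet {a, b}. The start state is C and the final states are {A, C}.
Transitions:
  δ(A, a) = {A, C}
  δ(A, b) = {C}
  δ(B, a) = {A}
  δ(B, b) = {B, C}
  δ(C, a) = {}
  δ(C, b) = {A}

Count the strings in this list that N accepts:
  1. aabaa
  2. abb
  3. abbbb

0

aabaa: rejected
abb: rejected
abbbb: rejected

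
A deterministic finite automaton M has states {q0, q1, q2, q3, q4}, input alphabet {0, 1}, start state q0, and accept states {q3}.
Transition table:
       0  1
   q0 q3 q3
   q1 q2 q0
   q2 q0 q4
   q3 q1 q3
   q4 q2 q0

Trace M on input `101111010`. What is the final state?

q0 --1--> q3
q3 --0--> q1
q1 --1--> q0
q0 --1--> q3
q3 --1--> q3
q3 --1--> q3
q3 --0--> q1
q1 --1--> q0
q0 --0--> q3

q3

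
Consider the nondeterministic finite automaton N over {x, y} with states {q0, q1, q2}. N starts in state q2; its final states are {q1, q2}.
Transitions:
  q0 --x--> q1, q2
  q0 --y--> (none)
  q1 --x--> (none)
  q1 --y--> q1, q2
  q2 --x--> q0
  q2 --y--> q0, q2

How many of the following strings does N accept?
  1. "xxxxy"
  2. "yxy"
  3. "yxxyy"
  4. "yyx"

"xxxxy": accepted
"yxy": accepted
"yxxyy": accepted
"yyx": accepted

4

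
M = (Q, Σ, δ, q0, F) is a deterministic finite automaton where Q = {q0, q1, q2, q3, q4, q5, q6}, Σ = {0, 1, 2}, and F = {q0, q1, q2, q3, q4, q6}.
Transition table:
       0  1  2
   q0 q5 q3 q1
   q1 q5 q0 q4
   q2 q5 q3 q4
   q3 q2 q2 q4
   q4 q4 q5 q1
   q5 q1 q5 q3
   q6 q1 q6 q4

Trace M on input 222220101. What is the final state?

q0

q0 --2--> q1
q1 --2--> q4
q4 --2--> q1
q1 --2--> q4
q4 --2--> q1
q1 --0--> q5
q5 --1--> q5
q5 --0--> q1
q1 --1--> q0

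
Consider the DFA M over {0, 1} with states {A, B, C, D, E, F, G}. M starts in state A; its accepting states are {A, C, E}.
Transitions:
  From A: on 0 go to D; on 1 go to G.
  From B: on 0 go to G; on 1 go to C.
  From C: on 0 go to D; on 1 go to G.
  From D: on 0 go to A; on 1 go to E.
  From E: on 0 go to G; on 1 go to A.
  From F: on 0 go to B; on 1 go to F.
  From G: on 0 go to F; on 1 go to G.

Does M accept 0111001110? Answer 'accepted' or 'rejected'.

rejected

A --0--> D
D --1--> E
E --1--> A
A --1--> G
G --0--> F
F --0--> B
B --1--> C
C --1--> G
G --1--> G
G --0--> F
End in state F, which is not an accepting state.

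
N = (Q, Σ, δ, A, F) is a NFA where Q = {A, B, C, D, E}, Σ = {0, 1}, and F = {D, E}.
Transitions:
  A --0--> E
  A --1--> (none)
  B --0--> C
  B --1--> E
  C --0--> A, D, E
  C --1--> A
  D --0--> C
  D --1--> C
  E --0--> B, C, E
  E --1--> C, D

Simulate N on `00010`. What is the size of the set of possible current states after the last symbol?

5

Start: {A}
read 0: {E}
read 0: {B, C, E}
read 0: {A, B, C, D, E}
read 1: {A, C, D, E}
read 0: {A, B, C, D, E}
Final reachable set {A, B, C, D, E} has 5 states.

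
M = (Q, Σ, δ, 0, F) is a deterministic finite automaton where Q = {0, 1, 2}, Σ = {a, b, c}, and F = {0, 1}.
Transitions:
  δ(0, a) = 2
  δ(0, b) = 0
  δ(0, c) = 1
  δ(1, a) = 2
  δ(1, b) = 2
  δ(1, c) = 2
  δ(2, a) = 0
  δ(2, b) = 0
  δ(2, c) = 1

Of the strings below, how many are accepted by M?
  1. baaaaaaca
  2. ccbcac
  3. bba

1

baaaaaaca: rejected
ccbcac: accepted
bba: rejected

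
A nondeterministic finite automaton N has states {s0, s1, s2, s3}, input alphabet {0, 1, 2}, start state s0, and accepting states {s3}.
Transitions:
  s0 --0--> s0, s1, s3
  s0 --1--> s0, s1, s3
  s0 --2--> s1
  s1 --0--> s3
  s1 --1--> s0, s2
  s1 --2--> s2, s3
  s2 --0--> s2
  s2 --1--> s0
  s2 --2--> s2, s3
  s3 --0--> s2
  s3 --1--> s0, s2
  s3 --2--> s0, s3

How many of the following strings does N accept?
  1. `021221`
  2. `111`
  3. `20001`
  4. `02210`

3

`021221`: accepted
`111`: accepted
`20001`: rejected
`02210`: accepted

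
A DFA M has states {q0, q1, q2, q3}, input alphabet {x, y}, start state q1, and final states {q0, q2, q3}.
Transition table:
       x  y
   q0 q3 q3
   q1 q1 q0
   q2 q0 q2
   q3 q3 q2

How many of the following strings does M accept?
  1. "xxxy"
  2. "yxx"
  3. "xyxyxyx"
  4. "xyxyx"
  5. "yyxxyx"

"xxxy": accepted
"yxx": accepted
"xyxyxyx": accepted
"xyxyx": accepted
"yyxxyx": accepted

5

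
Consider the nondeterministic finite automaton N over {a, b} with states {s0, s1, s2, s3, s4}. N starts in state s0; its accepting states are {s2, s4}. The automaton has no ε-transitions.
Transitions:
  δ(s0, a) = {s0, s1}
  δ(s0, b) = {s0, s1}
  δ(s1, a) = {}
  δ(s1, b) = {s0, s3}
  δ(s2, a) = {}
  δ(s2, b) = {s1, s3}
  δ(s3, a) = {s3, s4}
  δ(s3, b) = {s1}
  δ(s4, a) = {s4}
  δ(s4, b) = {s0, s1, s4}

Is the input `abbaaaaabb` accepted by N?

Start: {s0}
read a: {s0, s1}
read b: {s0, s1, s3}
read b: {s0, s1, s3}
read a: {s0, s1, s3, s4}
read a: {s0, s1, s3, s4}
read a: {s0, s1, s3, s4}
read a: {s0, s1, s3, s4}
read a: {s0, s1, s3, s4}
read b: {s0, s1, s3, s4}
read b: {s0, s1, s3, s4}
Reachable ∩ accepting = {s4} — nonempty.

accepted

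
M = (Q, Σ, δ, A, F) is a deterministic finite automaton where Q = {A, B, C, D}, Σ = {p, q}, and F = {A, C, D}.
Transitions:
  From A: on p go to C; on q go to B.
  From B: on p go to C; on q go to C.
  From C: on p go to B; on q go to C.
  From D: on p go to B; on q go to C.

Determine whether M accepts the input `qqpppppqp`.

A --q--> B
B --q--> C
C --p--> B
B --p--> C
C --p--> B
B --p--> C
C --p--> B
B --q--> C
C --p--> B
End in state B, which is not an accepting state.

rejected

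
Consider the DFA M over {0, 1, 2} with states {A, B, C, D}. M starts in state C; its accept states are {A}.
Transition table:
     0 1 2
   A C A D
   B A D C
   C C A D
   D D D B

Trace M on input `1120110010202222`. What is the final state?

D

C --1--> A
A --1--> A
A --2--> D
D --0--> D
D --1--> D
D --1--> D
D --0--> D
D --0--> D
D --1--> D
D --0--> D
D --2--> B
B --0--> A
A --2--> D
D --2--> B
B --2--> C
C --2--> D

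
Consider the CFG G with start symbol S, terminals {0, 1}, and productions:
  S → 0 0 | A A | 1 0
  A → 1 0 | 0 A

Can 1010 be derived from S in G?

S ⇒ AA ⇒ 10A ⇒ 1010

yes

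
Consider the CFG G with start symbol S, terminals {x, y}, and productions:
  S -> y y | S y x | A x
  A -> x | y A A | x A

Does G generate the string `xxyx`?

S ⇒ Syx ⇒ Axyx ⇒ xxyx

yes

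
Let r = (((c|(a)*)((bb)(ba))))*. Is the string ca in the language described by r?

no

ca cannot be split into zero or more pieces each matching ((c|(a)*)((bb)(ba))).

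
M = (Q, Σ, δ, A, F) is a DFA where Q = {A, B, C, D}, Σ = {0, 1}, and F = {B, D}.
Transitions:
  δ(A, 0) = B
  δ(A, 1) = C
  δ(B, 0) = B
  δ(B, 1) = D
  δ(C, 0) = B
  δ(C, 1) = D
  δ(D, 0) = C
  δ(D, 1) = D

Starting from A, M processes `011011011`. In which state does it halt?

D

A --0--> B
B --1--> D
D --1--> D
D --0--> C
C --1--> D
D --1--> D
D --0--> C
C --1--> D
D --1--> D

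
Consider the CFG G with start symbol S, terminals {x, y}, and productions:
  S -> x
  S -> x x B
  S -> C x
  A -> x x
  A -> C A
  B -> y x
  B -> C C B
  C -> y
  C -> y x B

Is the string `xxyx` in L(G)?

S ⇒ xxB ⇒ xxyx

yes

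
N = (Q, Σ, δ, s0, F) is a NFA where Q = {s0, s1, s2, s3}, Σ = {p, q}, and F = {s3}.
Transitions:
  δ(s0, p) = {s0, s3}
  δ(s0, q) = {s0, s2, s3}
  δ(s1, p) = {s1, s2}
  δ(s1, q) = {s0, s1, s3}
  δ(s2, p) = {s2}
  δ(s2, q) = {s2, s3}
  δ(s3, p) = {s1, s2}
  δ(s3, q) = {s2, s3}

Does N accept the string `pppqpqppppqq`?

Start: {s0}
read p: {s0, s3}
read p: {s0, s1, s2, s3}
read p: {s0, s1, s2, s3}
read q: {s0, s1, s2, s3}
read p: {s0, s1, s2, s3}
read q: {s0, s1, s2, s3}
read p: {s0, s1, s2, s3}
read p: {s0, s1, s2, s3}
read p: {s0, s1, s2, s3}
read p: {s0, s1, s2, s3}
read q: {s0, s1, s2, s3}
read q: {s0, s1, s2, s3}
Reachable ∩ accepting = {s3} — nonempty.

accepted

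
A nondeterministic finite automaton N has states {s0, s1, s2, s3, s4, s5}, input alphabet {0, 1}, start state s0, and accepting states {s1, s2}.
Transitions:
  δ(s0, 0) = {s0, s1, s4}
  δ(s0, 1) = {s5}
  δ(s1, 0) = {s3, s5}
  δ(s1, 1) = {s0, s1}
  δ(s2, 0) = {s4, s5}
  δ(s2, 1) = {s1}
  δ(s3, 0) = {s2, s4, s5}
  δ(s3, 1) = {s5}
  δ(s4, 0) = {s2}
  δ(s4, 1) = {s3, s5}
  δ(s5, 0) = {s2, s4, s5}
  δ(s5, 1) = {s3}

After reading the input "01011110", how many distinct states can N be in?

6

Start: {s0}
read 0: {s0, s1, s4}
read 1: {s0, s1, s3, s5}
read 0: {s0, s1, s2, s3, s4, s5}
read 1: {s0, s1, s3, s5}
read 1: {s0, s1, s3, s5}
read 1: {s0, s1, s3, s5}
read 1: {s0, s1, s3, s5}
read 0: {s0, s1, s2, s3, s4, s5}
Final reachable set {s0, s1, s2, s3, s4, s5} has 6 states.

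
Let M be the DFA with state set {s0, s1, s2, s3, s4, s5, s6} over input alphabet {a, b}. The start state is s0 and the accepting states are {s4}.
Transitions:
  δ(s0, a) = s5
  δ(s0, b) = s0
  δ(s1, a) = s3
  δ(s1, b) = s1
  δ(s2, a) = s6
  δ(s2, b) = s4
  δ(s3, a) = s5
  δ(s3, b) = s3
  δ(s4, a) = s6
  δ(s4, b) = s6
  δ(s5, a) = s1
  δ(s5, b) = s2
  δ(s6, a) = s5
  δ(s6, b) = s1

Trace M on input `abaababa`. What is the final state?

s0 --a--> s5
s5 --b--> s2
s2 --a--> s6
s6 --a--> s5
s5 --b--> s2
s2 --a--> s6
s6 --b--> s1
s1 --a--> s3

s3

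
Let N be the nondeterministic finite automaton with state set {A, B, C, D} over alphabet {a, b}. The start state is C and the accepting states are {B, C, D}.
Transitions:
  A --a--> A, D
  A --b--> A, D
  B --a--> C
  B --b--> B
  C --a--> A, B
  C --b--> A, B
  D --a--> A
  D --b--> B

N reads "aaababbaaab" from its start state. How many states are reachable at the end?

3

Start: {C}
read a: {A, B}
read a: {A, C, D}
read a: {A, B, D}
read b: {A, B, D}
read a: {A, C, D}
read b: {A, B, D}
read b: {A, B, D}
read a: {A, C, D}
read a: {A, B, D}
read a: {A, C, D}
read b: {A, B, D}
Final reachable set {A, B, D} has 3 states.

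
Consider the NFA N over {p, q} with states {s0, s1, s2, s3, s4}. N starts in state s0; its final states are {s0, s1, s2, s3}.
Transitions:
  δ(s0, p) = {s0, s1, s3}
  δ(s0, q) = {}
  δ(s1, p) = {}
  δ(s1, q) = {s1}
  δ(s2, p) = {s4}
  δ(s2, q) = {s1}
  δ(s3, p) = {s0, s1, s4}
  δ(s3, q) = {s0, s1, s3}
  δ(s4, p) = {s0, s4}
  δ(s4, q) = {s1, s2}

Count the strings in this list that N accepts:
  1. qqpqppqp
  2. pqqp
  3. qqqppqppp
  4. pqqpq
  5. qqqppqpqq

2

qqpqppqp: rejected
pqqp: accepted
qqqppqppp: rejected
pqqpq: accepted
qqqppqpqq: rejected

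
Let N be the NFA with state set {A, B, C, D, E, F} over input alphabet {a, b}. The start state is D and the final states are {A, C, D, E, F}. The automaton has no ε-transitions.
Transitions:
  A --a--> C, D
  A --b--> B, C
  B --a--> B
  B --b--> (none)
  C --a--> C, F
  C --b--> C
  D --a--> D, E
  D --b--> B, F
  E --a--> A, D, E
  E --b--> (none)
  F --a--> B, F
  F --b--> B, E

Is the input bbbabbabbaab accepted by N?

rejected

Start: {D}
read b: {B, F}
read b: {B, E}
read b: {}
The reachable set is empty and stays empty for the remaining 9 symbols.
Reachable ∩ accepting = {} — empty.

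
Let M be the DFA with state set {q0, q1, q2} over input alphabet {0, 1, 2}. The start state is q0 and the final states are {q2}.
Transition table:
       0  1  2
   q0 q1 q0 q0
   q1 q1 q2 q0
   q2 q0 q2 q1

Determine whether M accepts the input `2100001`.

accepted

q0 --2--> q0
q0 --1--> q0
q0 --0--> q1
q1 --0--> q1
q1 --0--> q1
q1 --0--> q1
q1 --1--> q2
End in state q2, which is an accepting state.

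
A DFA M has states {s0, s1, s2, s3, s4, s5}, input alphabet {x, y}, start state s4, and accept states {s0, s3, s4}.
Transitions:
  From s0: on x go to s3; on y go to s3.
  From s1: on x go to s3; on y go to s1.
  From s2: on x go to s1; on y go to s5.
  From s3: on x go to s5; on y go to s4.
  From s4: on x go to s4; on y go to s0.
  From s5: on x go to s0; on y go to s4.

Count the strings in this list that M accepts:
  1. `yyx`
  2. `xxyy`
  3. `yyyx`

2

`yyx`: rejected
`xxyy`: accepted
`yyyx`: accepted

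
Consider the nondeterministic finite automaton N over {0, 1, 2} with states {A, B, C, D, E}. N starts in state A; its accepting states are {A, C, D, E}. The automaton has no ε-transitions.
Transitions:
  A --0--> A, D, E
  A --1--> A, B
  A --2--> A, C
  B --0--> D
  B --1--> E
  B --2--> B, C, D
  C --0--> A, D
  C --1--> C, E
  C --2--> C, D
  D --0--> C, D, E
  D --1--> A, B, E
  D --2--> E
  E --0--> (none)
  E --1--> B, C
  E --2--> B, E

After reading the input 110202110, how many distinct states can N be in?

Start: {A}
read 1: {A, B}
read 1: {A, B, E}
read 0: {A, D, E}
read 2: {A, B, C, E}
read 0: {A, D, E}
read 2: {A, B, C, E}
read 1: {A, B, C, E}
read 1: {A, B, C, E}
read 0: {A, D, E}
Final reachable set {A, D, E} has 3 states.

3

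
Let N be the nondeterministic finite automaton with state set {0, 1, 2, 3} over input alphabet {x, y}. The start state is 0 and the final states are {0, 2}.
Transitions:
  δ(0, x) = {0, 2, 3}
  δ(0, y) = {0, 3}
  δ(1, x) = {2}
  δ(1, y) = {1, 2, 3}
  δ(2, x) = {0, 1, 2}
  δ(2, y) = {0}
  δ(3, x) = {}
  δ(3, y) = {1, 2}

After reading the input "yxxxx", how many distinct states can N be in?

Start: {0}
read y: {0, 3}
read x: {0, 2, 3}
read x: {0, 1, 2, 3}
read x: {0, 1, 2, 3}
read x: {0, 1, 2, 3}
Final reachable set {0, 1, 2, 3} has 4 states.

4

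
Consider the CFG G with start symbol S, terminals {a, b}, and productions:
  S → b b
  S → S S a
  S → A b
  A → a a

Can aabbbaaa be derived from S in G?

no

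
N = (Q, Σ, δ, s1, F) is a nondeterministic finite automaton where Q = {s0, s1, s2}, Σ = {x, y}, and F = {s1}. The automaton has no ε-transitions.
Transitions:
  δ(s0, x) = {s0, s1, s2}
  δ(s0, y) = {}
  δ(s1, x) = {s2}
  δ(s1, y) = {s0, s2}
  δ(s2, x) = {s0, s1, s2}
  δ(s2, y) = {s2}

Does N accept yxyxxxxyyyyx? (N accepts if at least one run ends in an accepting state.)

accepted

Start: {s1}
read y: {s0, s2}
read x: {s0, s1, s2}
read y: {s0, s2}
read x: {s0, s1, s2}
read x: {s0, s1, s2}
read x: {s0, s1, s2}
read x: {s0, s1, s2}
read y: {s0, s2}
read y: {s2}
read y: {s2}
read y: {s2}
read x: {s0, s1, s2}
Reachable ∩ accepting = {s1} — nonempty.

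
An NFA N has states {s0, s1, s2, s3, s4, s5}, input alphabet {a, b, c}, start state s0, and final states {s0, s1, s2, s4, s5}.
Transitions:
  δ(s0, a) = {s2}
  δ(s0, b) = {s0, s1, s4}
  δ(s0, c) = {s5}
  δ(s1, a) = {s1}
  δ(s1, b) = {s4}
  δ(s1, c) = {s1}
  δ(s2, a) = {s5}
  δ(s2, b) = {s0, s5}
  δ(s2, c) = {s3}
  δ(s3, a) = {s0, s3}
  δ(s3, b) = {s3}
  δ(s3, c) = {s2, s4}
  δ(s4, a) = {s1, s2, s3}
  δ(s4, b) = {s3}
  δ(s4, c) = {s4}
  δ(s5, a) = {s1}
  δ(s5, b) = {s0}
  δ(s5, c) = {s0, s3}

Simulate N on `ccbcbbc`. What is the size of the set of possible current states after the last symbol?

4

Start: {s0}
read c: {s5}
read c: {s0, s3}
read b: {s0, s1, s3, s4}
read c: {s1, s2, s4, s5}
read b: {s0, s3, s4, s5}
read b: {s0, s1, s3, s4}
read c: {s1, s2, s4, s5}
Final reachable set {s1, s2, s4, s5} has 4 states.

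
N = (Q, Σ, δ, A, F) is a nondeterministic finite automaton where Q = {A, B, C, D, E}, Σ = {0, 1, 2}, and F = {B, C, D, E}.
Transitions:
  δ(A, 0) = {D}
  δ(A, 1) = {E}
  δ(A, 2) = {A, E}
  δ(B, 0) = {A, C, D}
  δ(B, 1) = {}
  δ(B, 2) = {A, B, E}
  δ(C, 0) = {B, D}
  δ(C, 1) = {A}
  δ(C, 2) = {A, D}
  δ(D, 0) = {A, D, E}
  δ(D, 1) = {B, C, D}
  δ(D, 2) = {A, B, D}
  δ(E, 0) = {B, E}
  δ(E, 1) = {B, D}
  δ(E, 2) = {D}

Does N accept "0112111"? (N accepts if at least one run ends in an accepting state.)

accepted

Start: {A}
read 0: {D}
read 1: {B, C, D}
read 1: {A, B, C, D}
read 2: {A, B, D, E}
read 1: {B, C, D, E}
read 1: {A, B, C, D}
read 1: {A, B, C, D, E}
Reachable ∩ accepting = {B, C, D, E} — nonempty.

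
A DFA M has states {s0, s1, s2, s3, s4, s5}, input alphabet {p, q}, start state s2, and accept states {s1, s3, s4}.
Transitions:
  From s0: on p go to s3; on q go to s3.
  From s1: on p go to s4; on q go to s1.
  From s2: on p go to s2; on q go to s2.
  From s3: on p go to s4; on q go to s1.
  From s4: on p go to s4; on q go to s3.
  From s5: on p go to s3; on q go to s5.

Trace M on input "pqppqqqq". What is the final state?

s2 --p--> s2
s2 --q--> s2
s2 --p--> s2
s2 --p--> s2
s2 --q--> s2
s2 --q--> s2
s2 --q--> s2
s2 --q--> s2

s2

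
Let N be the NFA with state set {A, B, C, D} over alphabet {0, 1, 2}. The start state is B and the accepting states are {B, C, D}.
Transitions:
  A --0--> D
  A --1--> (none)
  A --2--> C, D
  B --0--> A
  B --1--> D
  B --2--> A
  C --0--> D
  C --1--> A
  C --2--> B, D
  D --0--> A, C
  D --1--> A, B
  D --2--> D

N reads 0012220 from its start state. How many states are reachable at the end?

3

Start: {B}
read 0: {A}
read 0: {D}
read 1: {A, B}
read 2: {A, C, D}
read 2: {B, C, D}
read 2: {A, B, D}
read 0: {A, C, D}
Final reachable set {A, C, D} has 3 states.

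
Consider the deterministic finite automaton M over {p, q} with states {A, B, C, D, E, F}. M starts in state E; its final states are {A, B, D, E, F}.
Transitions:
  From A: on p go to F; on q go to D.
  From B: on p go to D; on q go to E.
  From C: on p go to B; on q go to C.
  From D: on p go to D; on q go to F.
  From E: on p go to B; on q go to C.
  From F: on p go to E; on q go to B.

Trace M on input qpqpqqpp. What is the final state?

E --q--> C
C --p--> B
B --q--> E
E --p--> B
B --q--> E
E --q--> C
C --p--> B
B --p--> D

D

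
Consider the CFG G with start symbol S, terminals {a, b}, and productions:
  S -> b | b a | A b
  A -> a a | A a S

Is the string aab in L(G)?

yes

S ⇒ Ab ⇒ aab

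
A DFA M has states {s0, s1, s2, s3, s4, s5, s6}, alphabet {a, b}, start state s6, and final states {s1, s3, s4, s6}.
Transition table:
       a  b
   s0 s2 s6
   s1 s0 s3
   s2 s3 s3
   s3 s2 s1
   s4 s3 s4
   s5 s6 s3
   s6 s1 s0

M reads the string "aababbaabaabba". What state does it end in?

s2

s6 --a--> s1
s1 --a--> s0
s0 --b--> s6
s6 --a--> s1
s1 --b--> s3
s3 --b--> s1
s1 --a--> s0
s0 --a--> s2
s2 --b--> s3
s3 --a--> s2
s2 --a--> s3
s3 --b--> s1
s1 --b--> s3
s3 --a--> s2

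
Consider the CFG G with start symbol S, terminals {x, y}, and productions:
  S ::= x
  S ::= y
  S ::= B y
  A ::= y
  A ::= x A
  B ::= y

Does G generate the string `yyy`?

no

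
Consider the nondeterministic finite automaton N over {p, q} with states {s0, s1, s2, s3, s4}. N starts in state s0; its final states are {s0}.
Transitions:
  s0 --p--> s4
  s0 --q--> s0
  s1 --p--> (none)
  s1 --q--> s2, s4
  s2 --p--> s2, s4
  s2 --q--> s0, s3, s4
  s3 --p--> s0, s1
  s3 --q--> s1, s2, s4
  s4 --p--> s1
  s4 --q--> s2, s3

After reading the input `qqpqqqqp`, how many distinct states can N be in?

4

Start: {s0}
read q: {s0}
read q: {s0}
read p: {s4}
read q: {s2, s3}
read q: {s0, s1, s2, s3, s4}
read q: {s0, s1, s2, s3, s4}
read q: {s0, s1, s2, s3, s4}
read p: {s0, s1, s2, s4}
Final reachable set {s0, s1, s2, s4} has 4 states.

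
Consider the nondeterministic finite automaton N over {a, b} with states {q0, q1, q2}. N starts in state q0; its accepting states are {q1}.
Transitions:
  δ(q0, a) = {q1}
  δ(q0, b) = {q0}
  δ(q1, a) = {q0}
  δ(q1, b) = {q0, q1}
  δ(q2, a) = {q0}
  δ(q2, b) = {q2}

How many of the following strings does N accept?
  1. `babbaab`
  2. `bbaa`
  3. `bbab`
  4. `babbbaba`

3

`babbaab`: accepted
`bbaa`: rejected
`bbab`: accepted
`babbbaba`: accepted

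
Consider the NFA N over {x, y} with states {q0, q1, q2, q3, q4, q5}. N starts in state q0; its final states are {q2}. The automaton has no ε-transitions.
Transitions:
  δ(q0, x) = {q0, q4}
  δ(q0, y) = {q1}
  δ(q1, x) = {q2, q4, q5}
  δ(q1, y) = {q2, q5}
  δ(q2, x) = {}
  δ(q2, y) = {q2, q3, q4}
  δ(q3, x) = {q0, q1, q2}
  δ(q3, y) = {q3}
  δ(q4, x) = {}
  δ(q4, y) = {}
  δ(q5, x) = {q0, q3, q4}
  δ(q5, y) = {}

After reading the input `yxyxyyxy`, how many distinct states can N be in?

5

Start: {q0}
read y: {q1}
read x: {q2, q4, q5}
read y: {q2, q3, q4}
read x: {q0, q1, q2}
read y: {q1, q2, q3, q4, q5}
read y: {q2, q3, q4, q5}
read x: {q0, q1, q2, q3, q4}
read y: {q1, q2, q3, q4, q5}
Final reachable set {q1, q2, q3, q4, q5} has 5 states.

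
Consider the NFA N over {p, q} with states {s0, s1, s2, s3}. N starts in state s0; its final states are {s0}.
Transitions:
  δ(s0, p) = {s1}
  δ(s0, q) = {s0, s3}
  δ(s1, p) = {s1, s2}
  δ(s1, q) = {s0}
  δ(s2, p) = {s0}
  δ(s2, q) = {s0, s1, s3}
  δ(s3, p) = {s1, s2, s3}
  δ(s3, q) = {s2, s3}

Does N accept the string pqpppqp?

rejected

Start: {s0}
read p: {s1}
read q: {s0}
read p: {s1}
read p: {s1, s2}
read p: {s0, s1, s2}
read q: {s0, s1, s3}
read p: {s1, s2, s3}
Reachable ∩ accepting = {} — empty.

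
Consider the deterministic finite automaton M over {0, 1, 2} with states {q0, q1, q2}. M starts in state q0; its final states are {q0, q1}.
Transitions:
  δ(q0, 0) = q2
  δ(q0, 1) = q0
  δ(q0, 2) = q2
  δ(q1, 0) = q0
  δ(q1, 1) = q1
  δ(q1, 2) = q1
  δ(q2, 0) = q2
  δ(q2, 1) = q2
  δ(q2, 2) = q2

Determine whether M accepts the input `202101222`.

q0 --2--> q2
q2 --0--> q2
q2 --2--> q2
q2 --1--> q2
q2 --0--> q2
q2 --1--> q2
q2 --2--> q2
q2 --2--> q2
q2 --2--> q2
End in state q2, which is not an accepting state.

rejected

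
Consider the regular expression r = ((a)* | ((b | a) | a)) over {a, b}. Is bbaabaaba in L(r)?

Neither (a)* nor ((b|a)|a) matches bbaabaaba.

no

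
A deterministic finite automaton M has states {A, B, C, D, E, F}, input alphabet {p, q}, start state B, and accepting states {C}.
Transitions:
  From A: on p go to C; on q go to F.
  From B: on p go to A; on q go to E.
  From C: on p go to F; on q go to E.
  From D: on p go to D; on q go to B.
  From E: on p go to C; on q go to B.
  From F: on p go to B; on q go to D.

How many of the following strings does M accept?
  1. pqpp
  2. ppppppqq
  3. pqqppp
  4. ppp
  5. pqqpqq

pqpp: rejected
ppppppqq: rejected
pqqppp: rejected
ppp: rejected
pqqpqq: rejected

0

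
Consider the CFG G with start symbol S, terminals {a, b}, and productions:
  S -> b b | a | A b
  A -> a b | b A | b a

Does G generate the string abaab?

no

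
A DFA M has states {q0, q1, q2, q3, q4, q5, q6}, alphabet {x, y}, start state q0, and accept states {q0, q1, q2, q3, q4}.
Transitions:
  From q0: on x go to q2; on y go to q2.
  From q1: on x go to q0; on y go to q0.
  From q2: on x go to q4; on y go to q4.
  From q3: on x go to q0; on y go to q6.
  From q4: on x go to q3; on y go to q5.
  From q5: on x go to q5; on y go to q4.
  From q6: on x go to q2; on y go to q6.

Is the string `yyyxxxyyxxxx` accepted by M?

q0 --y--> q2
q2 --y--> q4
q4 --y--> q5
q5 --x--> q5
q5 --x--> q5
q5 --x--> q5
q5 --y--> q4
q4 --y--> q5
q5 --x--> q5
q5 --x--> q5
q5 --x--> q5
q5 --x--> q5
End in state q5, which is not an accepting state.

rejected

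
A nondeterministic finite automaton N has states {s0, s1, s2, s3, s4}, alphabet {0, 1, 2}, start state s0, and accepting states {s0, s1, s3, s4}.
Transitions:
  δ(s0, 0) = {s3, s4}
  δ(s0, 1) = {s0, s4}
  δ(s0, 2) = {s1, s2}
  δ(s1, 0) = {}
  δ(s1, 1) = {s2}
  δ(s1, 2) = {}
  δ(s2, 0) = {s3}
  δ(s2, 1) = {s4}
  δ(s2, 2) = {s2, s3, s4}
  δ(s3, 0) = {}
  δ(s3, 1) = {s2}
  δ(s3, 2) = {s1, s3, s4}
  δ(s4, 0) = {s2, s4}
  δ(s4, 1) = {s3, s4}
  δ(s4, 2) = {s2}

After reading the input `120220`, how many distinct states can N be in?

Start: {s0}
read 1: {s0, s4}
read 2: {s1, s2}
read 0: {s3}
read 2: {s1, s3, s4}
read 2: {s1, s2, s3, s4}
read 0: {s2, s3, s4}
Final reachable set {s2, s3, s4} has 3 states.

3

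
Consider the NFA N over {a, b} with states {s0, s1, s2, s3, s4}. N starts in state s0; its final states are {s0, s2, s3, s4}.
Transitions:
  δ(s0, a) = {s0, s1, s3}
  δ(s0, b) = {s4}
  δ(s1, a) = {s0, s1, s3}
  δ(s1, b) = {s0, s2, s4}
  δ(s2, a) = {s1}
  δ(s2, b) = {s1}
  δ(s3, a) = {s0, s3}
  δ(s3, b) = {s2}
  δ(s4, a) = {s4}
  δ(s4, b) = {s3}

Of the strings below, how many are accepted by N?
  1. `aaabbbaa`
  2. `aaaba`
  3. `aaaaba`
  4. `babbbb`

4

`aaabbbaa`: accepted
`aaaba`: accepted
`aaaaba`: accepted
`babbbb`: accepted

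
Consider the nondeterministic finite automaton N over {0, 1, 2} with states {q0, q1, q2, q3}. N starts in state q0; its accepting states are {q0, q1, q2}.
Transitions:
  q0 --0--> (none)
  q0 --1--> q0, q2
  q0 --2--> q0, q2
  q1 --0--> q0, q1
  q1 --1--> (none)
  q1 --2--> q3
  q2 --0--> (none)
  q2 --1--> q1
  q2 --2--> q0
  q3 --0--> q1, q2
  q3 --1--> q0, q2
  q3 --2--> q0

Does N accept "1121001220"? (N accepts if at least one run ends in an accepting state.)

Start: {q0}
read 1: {q0, q2}
read 1: {q0, q1, q2}
read 2: {q0, q2, q3}
read 1: {q0, q1, q2}
read 0: {q0, q1}
read 0: {q0, q1}
read 1: {q0, q2}
read 2: {q0, q2}
read 2: {q0, q2}
read 0: {}
Reachable ∩ accepting = {} — empty.

rejected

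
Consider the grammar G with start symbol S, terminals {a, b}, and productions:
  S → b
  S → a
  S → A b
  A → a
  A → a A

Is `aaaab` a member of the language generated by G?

yes

S ⇒ Ab ⇒ aAb ⇒ aaAb ⇒ aaaAb ⇒ aaaab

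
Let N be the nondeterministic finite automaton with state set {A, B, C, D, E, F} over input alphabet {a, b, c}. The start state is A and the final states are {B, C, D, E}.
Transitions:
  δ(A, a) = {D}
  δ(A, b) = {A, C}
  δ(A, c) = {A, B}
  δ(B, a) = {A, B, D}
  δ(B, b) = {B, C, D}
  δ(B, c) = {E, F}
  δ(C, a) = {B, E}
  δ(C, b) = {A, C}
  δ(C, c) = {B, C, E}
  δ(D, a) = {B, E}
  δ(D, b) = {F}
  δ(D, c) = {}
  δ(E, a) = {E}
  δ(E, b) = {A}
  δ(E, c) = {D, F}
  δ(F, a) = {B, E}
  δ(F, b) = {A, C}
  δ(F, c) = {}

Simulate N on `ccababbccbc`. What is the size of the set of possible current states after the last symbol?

Start: {A}
read c: {A, B}
read c: {A, B, E, F}
read a: {A, B, D, E}
read b: {A, B, C, D, F}
read a: {A, B, D, E}
read b: {A, B, C, D, F}
read b: {A, B, C, D, F}
read c: {A, B, C, E, F}
read c: {A, B, C, D, E, F}
read b: {A, B, C, D, F}
read c: {A, B, C, E, F}
Final reachable set {A, B, C, E, F} has 5 states.

5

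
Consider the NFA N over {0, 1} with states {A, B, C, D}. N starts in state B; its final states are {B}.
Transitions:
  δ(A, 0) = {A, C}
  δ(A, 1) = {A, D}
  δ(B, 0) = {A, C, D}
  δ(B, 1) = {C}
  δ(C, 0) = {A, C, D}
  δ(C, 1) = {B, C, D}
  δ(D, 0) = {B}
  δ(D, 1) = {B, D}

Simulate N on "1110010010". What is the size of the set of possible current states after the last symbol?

Start: {B}
read 1: {C}
read 1: {B, C, D}
read 1: {B, C, D}
read 0: {A, B, C, D}
read 0: {A, B, C, D}
read 1: {A, B, C, D}
read 0: {A, B, C, D}
read 0: {A, B, C, D}
read 1: {A, B, C, D}
read 0: {A, B, C, D}
Final reachable set {A, B, C, D} has 4 states.

4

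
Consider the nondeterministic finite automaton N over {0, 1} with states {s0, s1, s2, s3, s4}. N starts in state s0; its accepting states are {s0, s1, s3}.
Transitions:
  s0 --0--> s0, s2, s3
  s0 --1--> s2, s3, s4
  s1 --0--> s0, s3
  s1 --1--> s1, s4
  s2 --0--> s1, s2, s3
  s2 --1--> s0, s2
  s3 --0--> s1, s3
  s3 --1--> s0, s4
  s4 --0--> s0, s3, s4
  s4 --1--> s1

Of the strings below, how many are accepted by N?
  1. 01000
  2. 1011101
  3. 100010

3

01000: accepted
1011101: accepted
100010: accepted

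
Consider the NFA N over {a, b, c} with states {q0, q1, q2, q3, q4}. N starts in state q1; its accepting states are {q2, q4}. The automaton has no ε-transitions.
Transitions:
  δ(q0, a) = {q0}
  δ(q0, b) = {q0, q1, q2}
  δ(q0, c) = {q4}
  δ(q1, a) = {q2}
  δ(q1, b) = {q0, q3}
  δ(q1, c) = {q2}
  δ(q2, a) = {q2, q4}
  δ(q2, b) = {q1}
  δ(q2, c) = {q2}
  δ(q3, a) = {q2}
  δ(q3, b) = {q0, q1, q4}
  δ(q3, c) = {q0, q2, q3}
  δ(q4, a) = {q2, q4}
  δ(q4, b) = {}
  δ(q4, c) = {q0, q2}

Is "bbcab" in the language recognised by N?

Start: {q1}
read b: {q0, q3}
read b: {q0, q1, q2, q4}
read c: {q0, q2, q4}
read a: {q0, q2, q4}
read b: {q0, q1, q2}
Reachable ∩ accepting = {q2} — nonempty.

accepted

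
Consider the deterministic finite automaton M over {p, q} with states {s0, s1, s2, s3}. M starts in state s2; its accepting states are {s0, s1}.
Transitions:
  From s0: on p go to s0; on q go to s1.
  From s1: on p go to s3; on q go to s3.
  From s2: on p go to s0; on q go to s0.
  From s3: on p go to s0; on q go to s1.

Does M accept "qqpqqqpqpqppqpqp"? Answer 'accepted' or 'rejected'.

s2 --q--> s0
s0 --q--> s1
s1 --p--> s3
s3 --q--> s1
s1 --q--> s3
s3 --q--> s1
s1 --p--> s3
s3 --q--> s1
s1 --p--> s3
s3 --q--> s1
s1 --p--> s3
s3 --p--> s0
s0 --q--> s1
s1 --p--> s3
s3 --q--> s1
s1 --p--> s3
End in state s3, which is not an accepting state.

rejected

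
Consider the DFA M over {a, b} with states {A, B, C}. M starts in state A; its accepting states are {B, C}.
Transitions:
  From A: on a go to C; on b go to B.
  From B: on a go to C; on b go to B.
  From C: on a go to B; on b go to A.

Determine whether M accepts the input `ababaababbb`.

A --a--> C
C --b--> A
A --a--> C
C --b--> A
A --a--> C
C --a--> B
B --b--> B
B --a--> C
C --b--> A
A --b--> B
B --b--> B
End in state B, which is an accepting state.

accepted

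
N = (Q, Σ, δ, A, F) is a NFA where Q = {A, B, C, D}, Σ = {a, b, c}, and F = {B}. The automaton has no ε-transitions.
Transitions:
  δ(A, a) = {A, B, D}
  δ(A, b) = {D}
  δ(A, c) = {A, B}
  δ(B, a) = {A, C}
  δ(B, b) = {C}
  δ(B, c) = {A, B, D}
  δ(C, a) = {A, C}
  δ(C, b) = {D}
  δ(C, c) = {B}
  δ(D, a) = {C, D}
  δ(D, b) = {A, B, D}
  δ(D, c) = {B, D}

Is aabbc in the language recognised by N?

accepted

Start: {A}
read a: {A, B, D}
read a: {A, B, C, D}
read b: {A, B, C, D}
read b: {A, B, C, D}
read c: {A, B, D}
Reachable ∩ accepting = {B} — nonempty.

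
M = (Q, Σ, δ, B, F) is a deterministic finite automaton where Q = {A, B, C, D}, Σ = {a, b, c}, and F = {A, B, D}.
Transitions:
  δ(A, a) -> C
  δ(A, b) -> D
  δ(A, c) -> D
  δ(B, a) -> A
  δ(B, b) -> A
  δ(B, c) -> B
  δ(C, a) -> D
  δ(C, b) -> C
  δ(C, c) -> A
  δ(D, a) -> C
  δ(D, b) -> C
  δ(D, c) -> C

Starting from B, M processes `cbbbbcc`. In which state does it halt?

B --c--> B
B --b--> A
A --b--> D
D --b--> C
C --b--> C
C --c--> A
A --c--> D

D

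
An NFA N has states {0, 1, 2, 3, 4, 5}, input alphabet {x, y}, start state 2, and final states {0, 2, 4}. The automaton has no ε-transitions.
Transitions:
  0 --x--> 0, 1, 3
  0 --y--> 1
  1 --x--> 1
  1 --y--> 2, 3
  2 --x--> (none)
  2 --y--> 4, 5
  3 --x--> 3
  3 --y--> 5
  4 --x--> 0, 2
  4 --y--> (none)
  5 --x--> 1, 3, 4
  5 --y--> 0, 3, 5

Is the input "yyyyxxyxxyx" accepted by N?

accepted

Start: {2}
read y: {4, 5}
read y: {0, 3, 5}
read y: {0, 1, 3, 5}
read y: {0, 1, 2, 3, 5}
read x: {0, 1, 3, 4}
read x: {0, 1, 2, 3}
read y: {1, 2, 3, 4, 5}
read x: {0, 1, 2, 3, 4}
read x: {0, 1, 2, 3}
read y: {1, 2, 3, 4, 5}
read x: {0, 1, 2, 3, 4}
Reachable ∩ accepting = {0, 2, 4} — nonempty.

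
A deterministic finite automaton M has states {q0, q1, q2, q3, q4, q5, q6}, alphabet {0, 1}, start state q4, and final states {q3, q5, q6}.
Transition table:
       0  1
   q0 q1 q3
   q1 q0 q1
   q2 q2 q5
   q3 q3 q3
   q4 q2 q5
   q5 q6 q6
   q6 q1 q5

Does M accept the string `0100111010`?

q4 --0--> q2
q2 --1--> q5
q5 --0--> q6
q6 --0--> q1
q1 --1--> q1
q1 --1--> q1
q1 --1--> q1
q1 --0--> q0
q0 --1--> q3
q3 --0--> q3
End in state q3, which is an accepting state.

accepted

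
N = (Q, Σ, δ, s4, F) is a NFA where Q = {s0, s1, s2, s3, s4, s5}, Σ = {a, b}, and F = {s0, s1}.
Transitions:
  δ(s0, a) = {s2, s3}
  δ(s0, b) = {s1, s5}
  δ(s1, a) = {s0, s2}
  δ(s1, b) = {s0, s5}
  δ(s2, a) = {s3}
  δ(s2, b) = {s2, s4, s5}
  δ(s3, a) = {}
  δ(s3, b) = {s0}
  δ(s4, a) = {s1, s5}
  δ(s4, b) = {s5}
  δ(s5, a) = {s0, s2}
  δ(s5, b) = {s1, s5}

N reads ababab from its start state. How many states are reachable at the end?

Start: {s4}
read a: {s1, s5}
read b: {s0, s1, s5}
read a: {s0, s2, s3}
read b: {s0, s1, s2, s4, s5}
read a: {s0, s1, s2, s3, s5}
read b: {s0, s1, s2, s4, s5}
Final reachable set {s0, s1, s2, s4, s5} has 5 states.

5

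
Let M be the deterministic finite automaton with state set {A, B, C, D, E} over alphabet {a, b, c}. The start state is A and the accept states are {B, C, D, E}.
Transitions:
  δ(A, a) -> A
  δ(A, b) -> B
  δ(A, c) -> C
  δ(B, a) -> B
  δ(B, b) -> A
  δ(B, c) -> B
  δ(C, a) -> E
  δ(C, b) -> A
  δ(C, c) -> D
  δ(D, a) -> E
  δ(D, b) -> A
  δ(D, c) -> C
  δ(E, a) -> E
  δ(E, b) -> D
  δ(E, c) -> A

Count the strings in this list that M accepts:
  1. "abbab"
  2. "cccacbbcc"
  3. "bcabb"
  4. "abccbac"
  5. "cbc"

5

"abbab": accepted
"cccacbbcc": accepted
"bcabb": accepted
"abccbac": accepted
"cbc": accepted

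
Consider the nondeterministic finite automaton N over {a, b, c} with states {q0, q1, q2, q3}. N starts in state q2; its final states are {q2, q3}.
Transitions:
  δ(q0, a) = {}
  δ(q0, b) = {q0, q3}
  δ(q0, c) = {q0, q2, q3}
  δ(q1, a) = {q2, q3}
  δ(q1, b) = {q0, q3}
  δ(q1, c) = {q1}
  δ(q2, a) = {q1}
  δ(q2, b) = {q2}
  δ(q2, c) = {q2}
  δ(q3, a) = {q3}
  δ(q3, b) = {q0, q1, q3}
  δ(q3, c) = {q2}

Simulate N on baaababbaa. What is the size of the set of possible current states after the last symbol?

3

Start: {q2}
read b: {q2}
read a: {q1}
read a: {q2, q3}
read a: {q1, q3}
read b: {q0, q1, q3}
read a: {q2, q3}
read b: {q0, q1, q2, q3}
read b: {q0, q1, q2, q3}
read a: {q1, q2, q3}
read a: {q1, q2, q3}
Final reachable set {q1, q2, q3} has 3 states.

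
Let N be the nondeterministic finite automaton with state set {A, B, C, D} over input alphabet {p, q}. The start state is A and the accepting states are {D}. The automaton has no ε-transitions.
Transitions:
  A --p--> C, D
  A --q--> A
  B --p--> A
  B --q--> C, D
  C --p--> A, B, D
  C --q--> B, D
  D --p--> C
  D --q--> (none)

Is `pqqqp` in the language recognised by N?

Start: {A}
read p: {C, D}
read q: {B, D}
read q: {C, D}
read q: {B, D}
read p: {A, C}
Reachable ∩ accepting = {} — empty.

rejected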